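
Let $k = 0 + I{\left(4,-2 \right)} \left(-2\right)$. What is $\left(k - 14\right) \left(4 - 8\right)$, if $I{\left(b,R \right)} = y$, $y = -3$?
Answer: $32$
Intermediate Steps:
$I{\left(b,R \right)} = -3$
$k = 6$ ($k = 0 - -6 = 0 + 6 = 6$)
$\left(k - 14\right) \left(4 - 8\right) = \left(6 - 14\right) \left(4 - 8\right) = - 8 \left(4 - 8\right) = \left(-8\right) \left(-4\right) = 32$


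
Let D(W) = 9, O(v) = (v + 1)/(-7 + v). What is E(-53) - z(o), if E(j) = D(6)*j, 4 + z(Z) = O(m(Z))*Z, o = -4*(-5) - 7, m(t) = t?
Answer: -1510/3 ≈ -503.33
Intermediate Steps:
o = 13 (o = 20 - 7 = 13)
O(v) = (1 + v)/(-7 + v)
z(Z) = -4 + Z*(1 + Z)/(-7 + Z) (z(Z) = -4 + ((1 + Z)/(-7 + Z))*Z = -4 + Z*(1 + Z)/(-7 + Z))
E(j) = 9*j
E(-53) - z(o) = 9*(-53) - (28 + 13² - 3*13)/(-7 + 13) = -477 - (28 + 169 - 39)/6 = -477 - 158/6 = -477 - 1*79/3 = -477 - 79/3 = -1510/3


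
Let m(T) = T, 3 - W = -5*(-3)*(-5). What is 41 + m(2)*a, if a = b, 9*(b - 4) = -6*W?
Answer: -55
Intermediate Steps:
W = 78 (W = 3 - (-5*(-3))*(-5) = 3 - 15*(-5) = 3 - 1*(-75) = 3 + 75 = 78)
b = -48 (b = 4 + (-6*78)/9 = 4 + (⅑)*(-468) = 4 - 52 = -48)
a = -48
41 + m(2)*a = 41 + 2*(-48) = 41 - 96 = -55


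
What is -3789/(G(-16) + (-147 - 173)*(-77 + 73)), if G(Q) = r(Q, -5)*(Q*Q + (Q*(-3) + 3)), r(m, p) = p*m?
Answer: -3789/25840 ≈ -0.14663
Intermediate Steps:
r(m, p) = m*p
G(Q) = -5*Q*(3 + Q² - 3*Q) (G(Q) = (Q*(-5))*(Q*Q + (Q*(-3) + 3)) = (-5*Q)*(Q² + (-3*Q + 3)) = (-5*Q)*(Q² + (3 - 3*Q)) = (-5*Q)*(3 + Q² - 3*Q) = -5*Q*(3 + Q² - 3*Q))
-3789/(G(-16) + (-147 - 173)*(-77 + 73)) = -3789/(5*(-16)*(-3 - 1*(-16)² + 3*(-16)) + (-147 - 173)*(-77 + 73)) = -3789/(5*(-16)*(-3 - 1*256 - 48) - 320*(-4)) = -3789/(5*(-16)*(-3 - 256 - 48) + 1280) = -3789/(5*(-16)*(-307) + 1280) = -3789/(24560 + 1280) = -3789/25840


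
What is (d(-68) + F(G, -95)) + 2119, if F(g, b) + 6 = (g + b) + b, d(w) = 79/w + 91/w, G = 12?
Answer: 3865/2 ≈ 1932.5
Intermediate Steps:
d(w) = 170/w
F(g, b) = -6 + g + 2*b (F(g, b) = -6 + ((g + b) + b) = -6 + ((b + g) + b) = -6 + (g + 2*b) = -6 + g + 2*b)
(d(-68) + F(G, -95)) + 2119 = (170/(-68) + (-6 + 12 + 2*(-95))) + 2119 = (170*(-1/68) + (-6 + 12 - 190)) + 2119 = (-5/2 - 184) + 2119 = -373/2 + 2119 = 3865/2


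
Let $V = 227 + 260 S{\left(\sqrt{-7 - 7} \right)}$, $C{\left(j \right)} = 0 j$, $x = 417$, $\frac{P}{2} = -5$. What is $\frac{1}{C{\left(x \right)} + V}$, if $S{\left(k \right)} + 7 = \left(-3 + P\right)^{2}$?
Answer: $\frac{1}{42347} \approx 2.3614 \cdot 10^{-5}$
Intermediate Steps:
$P = -10$ ($P = 2 \left(-5\right) = -10$)
$S{\left(k \right)} = 162$ ($S{\left(k \right)} = -7 + \left(-3 - 10\right)^{2} = -7 + \left(-13\right)^{2} = -7 + 169 = 162$)
$C{\left(j \right)} = 0$
$V = 42347$ ($V = 227 + 260 \cdot 162 = 227 + 42120 = 42347$)
$\frac{1}{C{\left(x \right)} + V} = \frac{1}{0 + 42347} = \frac{1}{42347}$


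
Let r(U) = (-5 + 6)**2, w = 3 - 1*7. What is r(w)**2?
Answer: 1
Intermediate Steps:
w = -4 (w = 3 - 7 = -4)
r(U) = 1 (r(U) = 1**2 = 1)
r(w)**2 = 1**2 = 1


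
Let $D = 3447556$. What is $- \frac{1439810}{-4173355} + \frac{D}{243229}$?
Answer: $\frac{421087960482}{29002313237} \approx 14.519$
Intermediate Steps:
$- \frac{1439810}{-4173355} + \frac{D}{243229} = - \frac{1439810}{-4173355} + \frac{3447556}{243229} = \left(-1439810\right) \left(- \frac{1}{4173355}\right) + 3447556 \cdot \frac{1}{243229} = \frac{287962}{834671} + \frac{492508}{34747} = \frac{421087960482}{29002313237}$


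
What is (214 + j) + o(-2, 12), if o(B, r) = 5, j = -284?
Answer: -65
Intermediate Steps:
(214 + j) + o(-2, 12) = (214 - 284) + 5 = -70 + 5 = -65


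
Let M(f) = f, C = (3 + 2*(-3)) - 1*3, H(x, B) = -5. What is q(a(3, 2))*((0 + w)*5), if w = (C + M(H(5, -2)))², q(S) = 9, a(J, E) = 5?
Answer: 5445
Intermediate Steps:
C = -6 (C = (3 - 6) - 3 = -3 - 3 = -6)
w = 121 (w = (-6 - 5)² = (-11)² = 121)
q(a(3, 2))*((0 + w)*5) = 9*((0 + 121)*5) = 9*(121*5) = 9*605 = 5445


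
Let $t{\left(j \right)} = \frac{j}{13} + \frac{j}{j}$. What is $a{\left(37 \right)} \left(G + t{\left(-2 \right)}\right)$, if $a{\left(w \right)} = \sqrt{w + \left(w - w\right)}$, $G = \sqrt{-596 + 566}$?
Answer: $\frac{11 \sqrt{37}}{13} + i \sqrt{1110} \approx 5.1469 + 33.317 i$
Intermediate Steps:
$G = i \sqrt{30}$ ($G = \sqrt{-30} = i \sqrt{30} \approx 5.4772 i$)
$t{\left(j \right)} = 1 + \frac{j}{13}$ ($t{\left(j \right)} = j \frac{1}{13} + 1 = \frac{j}{13} + 1 = 1 + \frac{j}{13}$)
$a{\left(w \right)} = \sqrt{w}$ ($a{\left(w \right)} = \sqrt{w + 0} = \sqrt{w}$)
$a{\left(37 \right)} \left(G + t{\left(-2 \right)}\right) = \sqrt{37} \left(i \sqrt{30} + \left(1 + \frac{1}{13} \left(-2\right)\right)\right) = \sqrt{37} \left(i \sqrt{30} + \left(1 - \frac{2}{13}\right)\right) = \sqrt{37} \left(i \sqrt{30} + \frac{11}{13}\right) = \sqrt{37} \left(\frac{11}{13} + i \sqrt{30}\right)$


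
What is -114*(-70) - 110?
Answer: 7870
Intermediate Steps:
-114*(-70) - 110 = 7980 - 110 = 7870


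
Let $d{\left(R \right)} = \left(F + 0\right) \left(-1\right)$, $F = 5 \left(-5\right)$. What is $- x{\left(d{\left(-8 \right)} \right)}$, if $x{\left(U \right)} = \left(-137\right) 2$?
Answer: $274$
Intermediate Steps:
$F = -25$
$d{\left(R \right)} = 25$ ($d{\left(R \right)} = \left(-25 + 0\right) \left(-1\right) = \left(-25\right) \left(-1\right) = 25$)
$x{\left(U \right)} = -274$
$- x{\left(d{\left(-8 \right)} \right)} = \left(-1\right) \left(-274\right) = 274$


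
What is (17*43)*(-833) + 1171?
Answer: -607752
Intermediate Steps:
(17*43)*(-833) + 1171 = 731*(-833) + 1171 = -608923 + 1171 = -607752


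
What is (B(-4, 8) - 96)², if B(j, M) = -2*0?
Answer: 9216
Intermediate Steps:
B(j, M) = 0
(B(-4, 8) - 96)² = (0 - 96)² = (-96)² = 9216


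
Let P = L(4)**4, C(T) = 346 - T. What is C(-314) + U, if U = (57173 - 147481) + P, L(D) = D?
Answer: -89392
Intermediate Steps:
P = 256 (P = 4**4 = 256)
U = -90052 (U = (57173 - 147481) + 256 = -90308 + 256 = -90052)
C(-314) + U = (346 - 1*(-314)) - 90052 = (346 + 314) - 90052 = 660 - 90052 = -89392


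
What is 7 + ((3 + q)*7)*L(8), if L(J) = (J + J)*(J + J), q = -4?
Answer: -1785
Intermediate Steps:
L(J) = 4*J² (L(J) = (2*J)*(2*J) = 4*J²)
7 + ((3 + q)*7)*L(8) = 7 + ((3 - 4)*7)*(4*8²) = 7 + (-1*7)*(4*64) = 7 - 7*256 = 7 - 1792 = -1785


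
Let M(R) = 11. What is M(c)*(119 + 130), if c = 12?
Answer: 2739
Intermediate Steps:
M(c)*(119 + 130) = 11*(119 + 130) = 11*249 = 2739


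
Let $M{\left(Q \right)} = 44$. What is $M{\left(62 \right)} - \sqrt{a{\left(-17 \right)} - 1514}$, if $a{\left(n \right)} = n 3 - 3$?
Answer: $44 - 28 i \sqrt{2} \approx 44.0 - 39.598 i$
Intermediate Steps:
$a{\left(n \right)} = -3 + 3 n$ ($a{\left(n \right)} = 3 n - 3 = -3 + 3 n$)
$M{\left(62 \right)} - \sqrt{a{\left(-17 \right)} - 1514} = 44 - \sqrt{\left(-3 + 3 \left(-17\right)\right) - 1514} = 44 - \sqrt{\left(-3 - 51\right) - 1514} = 44 - \sqrt{-54 - 1514} = 44 - \sqrt{-1568} = 44 - 28 i \sqrt{2}$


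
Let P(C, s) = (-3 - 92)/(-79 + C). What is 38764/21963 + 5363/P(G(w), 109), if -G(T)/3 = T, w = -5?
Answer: 7542086996/2086485 ≈ 3614.7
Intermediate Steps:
G(T) = -3*T
P(C, s) = -95/(-79 + C)
38764/21963 + 5363/P(G(w), 109) = 38764/21963 + 5363/((-95/(-79 - 3*(-5)))) = 38764*(1/21963) + 5363/((-95/(-79 + 15))) = 38764/21963 + 5363/((-95/(-64))) = 38764/21963 + 5363/((-95*(-1/64))) = 38764/21963 + 5363/(95/64) = 38764/21963 + 5363*(64/95) = 38764/21963 + 343232/95 = 7542086996/2086485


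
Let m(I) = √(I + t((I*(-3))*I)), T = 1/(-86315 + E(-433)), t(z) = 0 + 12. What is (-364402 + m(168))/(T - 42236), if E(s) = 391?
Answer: 31310877448/3629086065 - 171848*√5/1209695355 ≈ 8.6274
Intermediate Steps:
t(z) = 12
T = -1/85924 (T = 1/(-86315 + 391) = 1/(-85924) = -1/85924 ≈ -1.1638e-5)
m(I) = √(12 + I) (m(I) = √(I + 12) = √(12 + I))
(-364402 + m(168))/(T - 42236) = (-364402 + √(12 + 168))/(-1/85924 - 42236) = (-364402 + √180)/(-3629086065/85924) = (-364402 + 6*√5)*(-85924/3629086065) = 31310877448/3629086065 - 171848*√5/1209695355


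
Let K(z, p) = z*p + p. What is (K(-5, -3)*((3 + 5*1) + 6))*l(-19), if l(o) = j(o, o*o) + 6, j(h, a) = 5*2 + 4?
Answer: 3360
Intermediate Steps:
j(h, a) = 14 (j(h, a) = 10 + 4 = 14)
K(z, p) = p + p*z (K(z, p) = p*z + p = p + p*z)
l(o) = 20 (l(o) = 14 + 6 = 20)
(K(-5, -3)*((3 + 5*1) + 6))*l(-19) = ((-3*(1 - 5))*((3 + 5*1) + 6))*20 = ((-3*(-4))*((3 + 5) + 6))*20 = (12*(8 + 6))*20 = (12*14)*20 = 168*20 = 3360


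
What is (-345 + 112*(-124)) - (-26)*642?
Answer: 2459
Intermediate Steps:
(-345 + 112*(-124)) - (-26)*642 = (-345 - 13888) - 1*(-16692) = -14233 + 16692 = 2459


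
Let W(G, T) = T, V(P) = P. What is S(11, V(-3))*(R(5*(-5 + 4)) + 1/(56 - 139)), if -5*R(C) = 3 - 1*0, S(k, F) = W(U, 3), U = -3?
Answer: -762/415 ≈ -1.8361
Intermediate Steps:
S(k, F) = 3
R(C) = -⅗ (R(C) = -(3 - 1*0)/5 = -(3 + 0)/5 = -⅕*3 = -⅗)
S(11, V(-3))*(R(5*(-5 + 4)) + 1/(56 - 139)) = 3*(-⅗ + 1/(56 - 139)) = 3*(-⅗ + 1/(-83)) = 3*(-⅗ - 1/83) = 3*(-254/415) = -762/415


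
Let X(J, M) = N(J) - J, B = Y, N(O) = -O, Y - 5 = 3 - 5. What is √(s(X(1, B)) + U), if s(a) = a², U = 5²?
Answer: √29 ≈ 5.3852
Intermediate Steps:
Y = 3 (Y = 5 + (3 - 5) = 5 - 2 = 3)
B = 3
X(J, M) = -2*J (X(J, M) = -J - J = -2*J)
U = 25
√(s(X(1, B)) + U) = √((-2*1)² + 25) = √((-2)² + 25) = √(4 + 25) = √29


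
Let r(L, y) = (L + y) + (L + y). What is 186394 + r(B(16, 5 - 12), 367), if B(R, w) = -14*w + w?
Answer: 187310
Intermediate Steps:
B(R, w) = -13*w
r(L, y) = 2*L + 2*y
186394 + r(B(16, 5 - 12), 367) = 186394 + (2*(-13*(5 - 12)) + 2*367) = 186394 + (2*(-13*(-7)) + 734) = 186394 + (2*91 + 734) = 186394 + (182 + 734) = 186394 + 916 = 187310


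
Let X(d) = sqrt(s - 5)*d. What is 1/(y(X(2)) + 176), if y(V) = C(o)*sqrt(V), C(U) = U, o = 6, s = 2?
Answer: 1/(2*(88 + 3*sqrt(2)*3**(1/4)*sqrt(I))) ≈ 0.0054278 - 0.00023307*I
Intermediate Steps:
X(d) = I*d*sqrt(3) (X(d) = sqrt(2 - 5)*d = sqrt(-3)*d = (I*sqrt(3))*d = I*d*sqrt(3))
y(V) = 6*sqrt(V)
1/(y(X(2)) + 176) = 1/(6*sqrt(I*2*sqrt(3)) + 176) = 1/(6*sqrt(2*I*sqrt(3)) + 176) = 1/(6*(sqrt(2)*3**(1/4)*sqrt(I)) + 176) = 1/(6*sqrt(2)*3**(1/4)*sqrt(I) + 176) = 1/(176 + 6*sqrt(2)*3**(1/4)*sqrt(I))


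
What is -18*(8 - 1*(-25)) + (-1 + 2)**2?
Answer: -593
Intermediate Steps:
-18*(8 - 1*(-25)) + (-1 + 2)**2 = -18*(8 + 25) + 1**2 = -18*33 + 1 = -594 + 1 = -593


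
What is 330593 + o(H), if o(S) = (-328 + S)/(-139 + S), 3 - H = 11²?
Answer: 84962847/257 ≈ 3.3059e+5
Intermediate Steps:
H = -118 (H = 3 - 1*11² = 3 - 1*121 = 3 - 121 = -118)
o(S) = (-328 + S)/(-139 + S)
330593 + o(H) = 330593 + (-328 - 118)/(-139 - 118) = 330593 - 446/(-257) = 330593 - 1/257*(-446) = 330593 + 446/257 = 84962847/257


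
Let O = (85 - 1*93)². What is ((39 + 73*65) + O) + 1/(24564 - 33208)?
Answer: 41906111/8644 ≈ 4848.0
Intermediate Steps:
O = 64 (O = (85 - 93)² = (-8)² = 64)
((39 + 73*65) + O) + 1/(24564 - 33208) = ((39 + 73*65) + 64) + 1/(24564 - 33208) = ((39 + 4745) + 64) + 1/(-8644) = (4784 + 64) - 1/8644 = 4848 - 1/8644 = 41906111/8644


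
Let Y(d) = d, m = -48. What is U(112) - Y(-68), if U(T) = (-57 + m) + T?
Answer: 75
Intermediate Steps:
U(T) = -105 + T (U(T) = (-57 - 48) + T = -105 + T)
U(112) - Y(-68) = (-105 + 112) - 1*(-68) = 7 + 68 = 75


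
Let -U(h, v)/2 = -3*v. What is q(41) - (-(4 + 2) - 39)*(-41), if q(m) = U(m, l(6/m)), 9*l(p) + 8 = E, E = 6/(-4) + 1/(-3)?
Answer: -16664/9 ≈ -1851.6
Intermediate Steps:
E = -11/6 (E = 6*(-1/4) + 1*(-1/3) = -3/2 - 1/3 = -11/6 ≈ -1.8333)
l(p) = -59/54 (l(p) = -8/9 + (1/9)*(-11/6) = -8/9 - 11/54 = -59/54)
U(h, v) = 6*v (U(h, v) = -(-6)*v = 6*v)
q(m) = -59/9 (q(m) = 6*(-59/54) = -59/9)
q(41) - (-(4 + 2) - 39)*(-41) = -59/9 - (-(4 + 2) - 39)*(-41) = -59/9 - (-1*6 - 39)*(-41) = -59/9 - (-6 - 39)*(-41) = -59/9 - (-45)*(-41) = -59/9 - 1*1845 = -59/9 - 1845 = -16664/9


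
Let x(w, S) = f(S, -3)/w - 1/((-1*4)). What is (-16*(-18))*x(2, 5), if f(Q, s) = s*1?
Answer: -360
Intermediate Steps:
f(Q, s) = s
x(w, S) = 1/4 - 3/w (x(w, S) = -3/w - 1/((-1*4)) = -3/w - 1/(-4) = -3/w - 1*(-1/4) = -3/w + 1/4 = 1/4 - 3/w)
(-16*(-18))*x(2, 5) = (-16*(-18))*((1/4)*(-12 + 2)/2) = 288*((1/4)*(1/2)*(-10)) = 288*(-5/4) = -360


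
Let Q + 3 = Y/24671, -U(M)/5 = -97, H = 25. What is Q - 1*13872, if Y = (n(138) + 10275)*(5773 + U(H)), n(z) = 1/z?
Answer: -6394209982/567433 ≈ -11269.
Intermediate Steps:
U(M) = 485 (U(M) = -5*(-97) = 485)
Y = 1478922893/23 (Y = (1/138 + 10275)*(5773 + 485) = (1/138 + 10275)*6258 = (1417951/138)*6258 = 1478922893/23 ≈ 6.4301e+7)
Q = 1477220594/567433 (Q = -3 + (1478922893/23)/24671 = -3 + (1478922893/23)*(1/24671) = -3 + 1478922893/567433 = 1477220594/567433 ≈ 2603.3)
Q - 1*13872 = 1477220594/567433 - 1*13872 = 1477220594/567433 - 13872 = -6394209982/567433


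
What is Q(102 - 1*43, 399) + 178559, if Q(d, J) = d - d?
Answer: 178559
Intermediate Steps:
Q(d, J) = 0
Q(102 - 1*43, 399) + 178559 = 0 + 178559 = 178559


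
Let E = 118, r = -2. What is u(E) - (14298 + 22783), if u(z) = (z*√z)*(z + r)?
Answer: -37081 + 13688*√118 ≈ 1.1161e+5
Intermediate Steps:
u(z) = z^(3/2)*(-2 + z) (u(z) = (z*√z)*(z - 2) = z^(3/2)*(-2 + z))
u(E) - (14298 + 22783) = 118^(3/2)*(-2 + 118) - (14298 + 22783) = (118*√118)*116 - 1*37081 = 13688*√118 - 37081 = -37081 + 13688*√118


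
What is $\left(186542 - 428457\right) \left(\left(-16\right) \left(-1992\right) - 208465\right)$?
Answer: $42720495595$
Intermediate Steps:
$\left(186542 - 428457\right) \left(\left(-16\right) \left(-1992\right) - 208465\right) = - 241915 \left(31872 - 208465\right) = \left(-241915\right) \left(-176593\right) = 42720495595$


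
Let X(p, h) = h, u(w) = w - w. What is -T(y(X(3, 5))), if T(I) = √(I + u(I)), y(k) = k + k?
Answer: -√10 ≈ -3.1623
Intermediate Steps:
u(w) = 0
y(k) = 2*k
T(I) = √I (T(I) = √(I + 0) = √I)
-T(y(X(3, 5))) = -√(2*5) = -√10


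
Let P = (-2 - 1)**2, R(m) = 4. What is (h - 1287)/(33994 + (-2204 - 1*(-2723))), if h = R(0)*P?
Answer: -1251/34513 ≈ -0.036247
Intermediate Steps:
P = 9 (P = (-3)**2 = 9)
h = 36 (h = 4*9 = 36)
(h - 1287)/(33994 + (-2204 - 1*(-2723))) = (36 - 1287)/(33994 + (-2204 - 1*(-2723))) = -1251/(33994 + (-2204 + 2723)) = -1251/(33994 + 519) = -1251/34513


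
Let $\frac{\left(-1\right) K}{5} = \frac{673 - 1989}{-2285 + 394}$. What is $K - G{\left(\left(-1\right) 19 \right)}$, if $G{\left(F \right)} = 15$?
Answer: $- \frac{34945}{1891} \approx -18.48$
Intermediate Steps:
$K = - \frac{6580}{1891}$ ($K = - 5 \frac{673 - 1989}{-2285 + 394} = - 5 \left(- \frac{1316}{-1891}\right) = - 5 \left(\left(-1316\right) \left(- \frac{1}{1891}\right)\right) = \left(-5\right) \frac{1316}{1891} = - \frac{6580}{1891} \approx -3.4796$)
$K - G{\left(\left(-1\right) 19 \right)} = - \frac{6580}{1891} - 15 = - \frac{34945}{1891}$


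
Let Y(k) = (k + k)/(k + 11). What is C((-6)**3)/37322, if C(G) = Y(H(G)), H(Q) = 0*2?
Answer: 0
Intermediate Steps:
H(Q) = 0
Y(k) = 2*k/(11 + k) (Y(k) = (2*k)/(11 + k) = 2*k/(11 + k))
C(G) = 0 (C(G) = 2*0/(11 + 0) = 2*0/11 = 2*0*(1/11) = 0)
C((-6)**3)/37322 = 0/37322 = 0*(1/37322) = 0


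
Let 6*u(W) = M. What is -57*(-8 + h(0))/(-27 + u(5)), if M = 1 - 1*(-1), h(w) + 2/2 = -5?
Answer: -1197/40 ≈ -29.925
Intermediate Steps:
h(w) = -6 (h(w) = -1 - 5 = -6)
M = 2 (M = 1 + 1 = 2)
u(W) = ⅓ (u(W) = (⅙)*2 = ⅓)
-57*(-8 + h(0))/(-27 + u(5)) = -57*(-8 - 6)/(-27 + ⅓) = -(-798)/(-80/3) = -(-798)*(-3)/80 = -57*21/40 = -1197/40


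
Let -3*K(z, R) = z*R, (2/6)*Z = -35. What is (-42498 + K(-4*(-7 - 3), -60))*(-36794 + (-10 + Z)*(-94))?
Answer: 1083480832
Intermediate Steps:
Z = -105 (Z = 3*(-35) = -105)
K(z, R) = -R*z/3 (K(z, R) = -z*R/3 = -R*z/3)
(-42498 + K(-4*(-7 - 3), -60))*(-36794 + (-10 + Z)*(-94)) = (-42498 - ⅓*(-60)*(-4*(-7 - 3)))*(-36794 + (-10 - 105)*(-94)) = (-42498 - ⅓*(-60)*(-4*(-10)))*(-36794 - 115*(-94)) = (-42498 - ⅓*(-60)*40)*(-36794 + 10810) = (-42498 + 800)*(-25984) = -41698*(-25984) = 1083480832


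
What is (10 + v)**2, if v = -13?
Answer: 9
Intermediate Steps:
(10 + v)**2 = (10 - 13)**2 = (-3)**2 = 9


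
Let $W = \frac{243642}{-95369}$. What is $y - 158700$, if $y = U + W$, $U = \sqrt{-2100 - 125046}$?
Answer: $- \frac{15135303942}{95369} + i \sqrt{127146} \approx -1.587 \cdot 10^{5} + 356.58 i$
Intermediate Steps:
$W = - \frac{243642}{95369}$ ($W = 243642 \left(- \frac{1}{95369}\right) = - \frac{243642}{95369} \approx -2.5547$)
$U = i \sqrt{127146}$ ($U = \sqrt{-127146} = i \sqrt{127146} \approx 356.58 i$)
$y = - \frac{243642}{95369} + i \sqrt{127146}$ ($y = i \sqrt{127146} - \frac{243642}{95369} = - \frac{243642}{95369} + i \sqrt{127146} \approx -2.5547 + 356.58 i$)
$y - 158700 = \left(- \frac{243642}{95369} + i \sqrt{127146}\right) - 158700 = - \frac{15135303942}{95369} + i \sqrt{127146}$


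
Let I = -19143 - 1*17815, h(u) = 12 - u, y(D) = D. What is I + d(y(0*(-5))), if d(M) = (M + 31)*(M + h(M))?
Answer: -36586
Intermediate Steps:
d(M) = 372 + 12*M (d(M) = (M + 31)*(M + (12 - M)) = (31 + M)*12 = 372 + 12*M)
I = -36958 (I = -19143 - 17815 = -36958)
I + d(y(0*(-5))) = -36958 + (372 + 12*(0*(-5))) = -36958 + (372 + 12*0) = -36958 + (372 + 0) = -36958 + 372 = -36586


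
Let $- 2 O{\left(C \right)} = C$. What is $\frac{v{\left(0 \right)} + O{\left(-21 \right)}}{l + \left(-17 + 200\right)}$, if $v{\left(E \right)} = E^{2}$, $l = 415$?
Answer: $\frac{21}{1196} \approx 0.017559$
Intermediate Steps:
$O{\left(C \right)} = - \frac{C}{2}$
$\frac{v{\left(0 \right)} + O{\left(-21 \right)}}{l + \left(-17 + 200\right)} = \frac{0^{2} - - \frac{21}{2}}{415 + \left(-17 + 200\right)} = \frac{0 + \frac{21}{2}}{415 + 183} = \frac{21}{2 \cdot 598} = \frac{21}{2} \cdot \frac{1}{598} = \frac{21}{1196}$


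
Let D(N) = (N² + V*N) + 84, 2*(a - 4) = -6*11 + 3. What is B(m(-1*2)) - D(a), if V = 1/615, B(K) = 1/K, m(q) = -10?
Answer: -2067151/2460 ≈ -840.31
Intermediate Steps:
a = -55/2 (a = 4 + (-6*11 + 3)/2 = 4 + (-66 + 3)/2 = 4 + (½)*(-63) = 4 - 63/2 = -55/2 ≈ -27.500)
V = 1/615 ≈ 0.0016260
D(N) = 84 + N² + N/615 (D(N) = (N² + N/615) + 84 = 84 + N² + N/615)
B(m(-1*2)) - D(a) = 1/(-10) - (84 + (-55/2)² + (1/615)*(-55/2)) = -⅒ - (84 + 3025/4 - 11/246) = -⅒ - 1*413381/492 = -⅒ - 413381/492 = -2067151/2460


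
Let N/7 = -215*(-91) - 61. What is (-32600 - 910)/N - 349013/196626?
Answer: -13559746031/6711238632 ≈ -2.0205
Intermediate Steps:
N = 136528 (N = 7*(-215*(-91) - 61) = 7*(19565 - 61) = 7*19504 = 136528)
(-32600 - 910)/N - 349013/196626 = (-32600 - 910)/136528 - 349013/196626 = -33510*1/136528 - 349013*1/196626 = -16755/68264 - 349013/196626 = -13559746031/6711238632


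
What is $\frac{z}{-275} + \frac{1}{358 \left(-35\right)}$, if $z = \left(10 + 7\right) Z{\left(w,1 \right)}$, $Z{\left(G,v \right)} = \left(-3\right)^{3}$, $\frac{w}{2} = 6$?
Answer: $\frac{1150199}{689150} \approx 1.669$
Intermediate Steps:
$w = 12$ ($w = 2 \cdot 6 = 12$)
$Z{\left(G,v \right)} = -27$
$z = -459$ ($z = \left(10 + 7\right) \left(-27\right) = 17 \left(-27\right) = -459$)
$\frac{z}{-275} + \frac{1}{358 \left(-35\right)} = - \frac{459}{-275} + \frac{1}{358 \left(-35\right)} = \left(-459\right) \left(- \frac{1}{275}\right) + \frac{1}{358} \left(- \frac{1}{35}\right) = \frac{459}{275} - \frac{1}{12530} = \frac{1150199}{689150}$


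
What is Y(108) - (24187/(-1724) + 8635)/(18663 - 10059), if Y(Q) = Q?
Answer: 1587133415/14833296 ≈ 107.00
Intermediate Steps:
Y(108) - (24187/(-1724) + 8635)/(18663 - 10059) = 108 - (24187/(-1724) + 8635)/(18663 - 10059) = 108 - (24187*(-1/1724) + 8635)/8604 = 108 - (-24187/1724 + 8635)/8604 = 108 - 14862553/(1724*8604) = 108 - 1*14862553/14833296 = 108 - 14862553/14833296 = 1587133415/14833296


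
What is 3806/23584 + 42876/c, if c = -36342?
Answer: -734739/721456 ≈ -1.0184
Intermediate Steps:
3806/23584 + 42876/c = 3806/23584 + 42876/(-36342) = 3806*(1/23584) + 42876*(-1/36342) = 173/1072 - 794/673 = -734739/721456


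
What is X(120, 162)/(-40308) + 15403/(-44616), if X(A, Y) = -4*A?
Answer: -49954037/149865144 ≈ -0.33333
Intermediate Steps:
X(120, 162)/(-40308) + 15403/(-44616) = -4*120/(-40308) + 15403/(-44616) = -480*(-1/40308) + 15403*(-1/44616) = 40/3359 - 15403/44616 = -49954037/149865144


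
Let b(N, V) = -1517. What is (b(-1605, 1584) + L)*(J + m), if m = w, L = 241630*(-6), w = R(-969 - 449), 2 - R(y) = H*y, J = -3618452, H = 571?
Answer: 4076362377284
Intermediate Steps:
R(y) = 2 - 571*y
w = 809680 (w = 2 - 571*(-969 - 449) = 2 - 571*(-1418) = 2 + 809678 = 809680)
L = -1449780
m = 809680
(b(-1605, 1584) + L)*(J + m) = (-1517 - 1449780)*(-3618452 + 809680) = -1451297*(-2808772) = 4076362377284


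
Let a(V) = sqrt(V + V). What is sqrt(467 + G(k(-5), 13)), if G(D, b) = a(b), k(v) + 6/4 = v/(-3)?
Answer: sqrt(467 + sqrt(26)) ≈ 21.728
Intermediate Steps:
a(V) = sqrt(2)*sqrt(V) (a(V) = sqrt(2*V) = sqrt(2)*sqrt(V))
k(v) = -3/2 - v/3 (k(v) = -3/2 + v/(-3) = -3/2 + v*(-1/3) = -3/2 - v/3)
G(D, b) = sqrt(2)*sqrt(b)
sqrt(467 + G(k(-5), 13)) = sqrt(467 + sqrt(2)*sqrt(13)) = sqrt(467 + sqrt(26))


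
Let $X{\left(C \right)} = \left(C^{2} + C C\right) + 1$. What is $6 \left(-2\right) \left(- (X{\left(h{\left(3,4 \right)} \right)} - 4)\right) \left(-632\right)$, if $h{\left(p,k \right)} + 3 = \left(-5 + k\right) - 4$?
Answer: $-948000$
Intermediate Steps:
$h{\left(p,k \right)} = -12 + k$ ($h{\left(p,k \right)} = -3 + \left(\left(-5 + k\right) - 4\right) = -3 + \left(-9 + k\right) = -12 + k$)
$X{\left(C \right)} = 1 + 2 C^{2}$ ($X{\left(C \right)} = \left(C^{2} + C^{2}\right) + 1 = 2 C^{2} + 1 = 1 + 2 C^{2}$)
$6 \left(-2\right) \left(- (X{\left(h{\left(3,4 \right)} \right)} - 4)\right) \left(-632\right) = 6 \left(-2\right) \left(- (\left(1 + 2 \left(-12 + 4\right)^{2}\right) - 4)\right) \left(-632\right) = - 12 \left(- (\left(1 + 2 \left(-8\right)^{2}\right) - 4)\right) \left(-632\right) = - 12 \left(- (\left(1 + 2 \cdot 64\right) - 4)\right) \left(-632\right) = - 12 \left(- (\left(1 + 128\right) - 4)\right) \left(-632\right) = - 12 \left(- (129 - 4)\right) \left(-632\right) = - 12 \left(\left(-1\right) 125\right) \left(-632\right) = \left(-12\right) \left(-125\right) \left(-632\right) = 1500 \left(-632\right) = -948000$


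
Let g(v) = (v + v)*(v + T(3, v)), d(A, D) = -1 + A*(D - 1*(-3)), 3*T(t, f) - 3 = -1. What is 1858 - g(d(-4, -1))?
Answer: 1708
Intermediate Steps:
T(t, f) = ⅔ (T(t, f) = 1 + (⅓)*(-1) = 1 - ⅓ = ⅔)
d(A, D) = -1 + A*(3 + D) (d(A, D) = -1 + A*(D + 3) = -1 + A*(3 + D))
g(v) = 2*v*(⅔ + v) (g(v) = (v + v)*(v + ⅔) = (2*v)*(⅔ + v) = 2*v*(⅔ + v))
1858 - g(d(-4, -1)) = 1858 - 2*(-1 + 3*(-4) - 4*(-1))*(2 + 3*(-1 + 3*(-4) - 4*(-1)))/3 = 1858 - 2*(-1 - 12 + 4)*(2 + 3*(-1 - 12 + 4))/3 = 1858 - 2*(-9)*(2 + 3*(-9))/3 = 1858 - 2*(-9)*(2 - 27)/3 = 1858 - 2*(-9)*(-25)/3 = 1858 - 1*150 = 1858 - 150 = 1708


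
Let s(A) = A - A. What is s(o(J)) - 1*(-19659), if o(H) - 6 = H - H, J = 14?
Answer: 19659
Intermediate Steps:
o(H) = 6 (o(H) = 6 + (H - H) = 6 + 0 = 6)
s(A) = 0
s(o(J)) - 1*(-19659) = 0 - 1*(-19659) = 0 + 19659 = 19659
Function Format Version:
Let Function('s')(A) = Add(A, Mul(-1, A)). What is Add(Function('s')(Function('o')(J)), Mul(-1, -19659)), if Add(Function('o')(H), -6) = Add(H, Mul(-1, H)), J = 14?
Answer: 19659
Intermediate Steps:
Function('o')(H) = 6 (Function('o')(H) = Add(6, Add(H, Mul(-1, H))) = Add(6, 0) = 6)
Function('s')(A) = 0
Add(Function('s')(Function('o')(J)), Mul(-1, -19659)) = Add(0, Mul(-1, -19659)) = Add(0, 19659) = 19659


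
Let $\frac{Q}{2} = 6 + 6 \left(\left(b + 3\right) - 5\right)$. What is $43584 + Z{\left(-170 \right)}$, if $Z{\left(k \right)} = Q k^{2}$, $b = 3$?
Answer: $737184$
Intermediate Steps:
$Q = 24$ ($Q = 2 \left(6 + 6 \left(\left(3 + 3\right) - 5\right)\right) = 2 \left(6 + 6 \left(6 - 5\right)\right) = 2 \left(6 + 6 \cdot 1\right) = 2 \left(6 + 6\right) = 2 \cdot 12 = 24$)
$Z{\left(k \right)} = 24 k^{2}$
$43584 + Z{\left(-170 \right)} = 43584 + 24 \left(-170\right)^{2} = 43584 + 24 \cdot 28900 = 43584 + 693600 = 737184$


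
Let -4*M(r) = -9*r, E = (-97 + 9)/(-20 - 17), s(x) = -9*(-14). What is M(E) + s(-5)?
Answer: 4860/37 ≈ 131.35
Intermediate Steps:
s(x) = 126
E = 88/37 (E = -88/(-37) = -88*(-1/37) = 88/37 ≈ 2.3784)
M(r) = 9*r/4 (M(r) = -(-9)*r/4 = 9*r/4)
M(E) + s(-5) = (9/4)*(88/37) + 126 = 198/37 + 126 = 4860/37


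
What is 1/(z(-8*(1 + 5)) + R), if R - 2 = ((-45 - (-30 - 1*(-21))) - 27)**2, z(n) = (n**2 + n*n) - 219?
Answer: 1/8360 ≈ 0.00011962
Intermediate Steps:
z(n) = -219 + 2*n**2 (z(n) = (n**2 + n**2) - 219 = 2*n**2 - 219 = -219 + 2*n**2)
R = 3971 (R = 2 + ((-45 - (-30 - 1*(-21))) - 27)**2 = 2 + ((-45 - (-30 + 21)) - 27)**2 = 2 + ((-45 - 1*(-9)) - 27)**2 = 2 + ((-45 + 9) - 27)**2 = 2 + (-36 - 27)**2 = 2 + (-63)**2 = 2 + 3969 = 3971)
1/(z(-8*(1 + 5)) + R) = 1/((-219 + 2*(-8*(1 + 5))**2) + 3971) = 1/((-219 + 2*(-8*6)**2) + 3971) = 1/((-219 + 2*(-48)**2) + 3971) = 1/((-219 + 2*2304) + 3971) = 1/((-219 + 4608) + 3971) = 1/(4389 + 3971) = 1/8360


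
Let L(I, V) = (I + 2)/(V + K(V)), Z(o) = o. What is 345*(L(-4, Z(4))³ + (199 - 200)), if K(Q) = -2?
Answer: -690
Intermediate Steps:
L(I, V) = (2 + I)/(-2 + V) (L(I, V) = (I + 2)/(V - 2) = (2 + I)/(-2 + V))
345*(L(-4, Z(4))³ + (199 - 200)) = 345*(((2 - 4)/(-2 + 4))³ + (199 - 200)) = 345*((-2/2)³ - 1) = 345*(((½)*(-2))³ - 1) = 345*((-1)³ - 1) = 345*(-1 - 1) = 345*(-2) = -690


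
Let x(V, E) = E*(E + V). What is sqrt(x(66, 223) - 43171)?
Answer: 6*sqrt(591) ≈ 145.86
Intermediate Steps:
sqrt(x(66, 223) - 43171) = sqrt(223*(223 + 66) - 43171) = sqrt(223*289 - 43171) = sqrt(64447 - 43171) = sqrt(21276) = 6*sqrt(591)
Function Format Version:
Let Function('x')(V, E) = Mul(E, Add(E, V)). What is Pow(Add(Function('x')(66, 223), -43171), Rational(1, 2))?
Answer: Mul(6, Pow(591, Rational(1, 2))) ≈ 145.86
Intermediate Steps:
Pow(Add(Function('x')(66, 223), -43171), Rational(1, 2)) = Pow(Add(Mul(223, Add(223, 66)), -43171), Rational(1, 2)) = Pow(Add(Mul(223, 289), -43171), Rational(1, 2)) = Pow(Add(64447, -43171), Rational(1, 2)) = Pow(21276, Rational(1, 2)) = Mul(6, Pow(591, Rational(1, 2)))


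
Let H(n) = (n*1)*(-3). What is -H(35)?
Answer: 105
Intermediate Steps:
H(n) = -3*n (H(n) = n*(-3) = -3*n)
-H(35) = -(-3)*35 = -1*(-105) = 105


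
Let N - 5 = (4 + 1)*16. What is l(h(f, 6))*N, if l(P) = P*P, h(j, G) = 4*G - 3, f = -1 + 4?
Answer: 37485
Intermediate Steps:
f = 3
h(j, G) = -3 + 4*G
l(P) = P²
N = 85 (N = 5 + (4 + 1)*16 = 5 + 5*16 = 5 + 80 = 85)
l(h(f, 6))*N = (-3 + 4*6)²*85 = (-3 + 24)²*85 = 21²*85 = 441*85 = 37485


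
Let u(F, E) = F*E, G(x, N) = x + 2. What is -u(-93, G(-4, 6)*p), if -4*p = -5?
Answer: -465/2 ≈ -232.50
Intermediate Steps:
p = 5/4 (p = -1/4*(-5) = 5/4 ≈ 1.2500)
G(x, N) = 2 + x
u(F, E) = E*F
-u(-93, G(-4, 6)*p) = -(2 - 4)*(5/4)*(-93) = -(-2*5/4)*(-93) = -(-5)*(-93)/2 = -1*465/2 = -465/2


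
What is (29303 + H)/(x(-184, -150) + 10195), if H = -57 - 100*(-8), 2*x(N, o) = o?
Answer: 15023/5060 ≈ 2.9690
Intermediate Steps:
x(N, o) = o/2
H = 743 (H = -57 + 800 = 743)
(29303 + H)/(x(-184, -150) + 10195) = (29303 + 743)/((½)*(-150) + 10195) = 30046/(-75 + 10195) = 30046/10120 = 30046*(1/10120) = 15023/5060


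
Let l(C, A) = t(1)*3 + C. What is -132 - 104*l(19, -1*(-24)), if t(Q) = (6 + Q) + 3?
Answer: -5228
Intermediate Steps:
t(Q) = 9 + Q
l(C, A) = 30 + C (l(C, A) = (9 + 1)*3 + C = 10*3 + C = 30 + C)
-132 - 104*l(19, -1*(-24)) = -132 - 104*(30 + 19) = -132 - 104*49 = -132 - 5096 = -5228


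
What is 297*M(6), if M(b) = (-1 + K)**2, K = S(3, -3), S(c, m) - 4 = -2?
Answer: 297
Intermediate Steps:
S(c, m) = 2 (S(c, m) = 4 - 2 = 2)
K = 2
M(b) = 1 (M(b) = (-1 + 2)**2 = 1**2 = 1)
297*M(6) = 297*1 = 297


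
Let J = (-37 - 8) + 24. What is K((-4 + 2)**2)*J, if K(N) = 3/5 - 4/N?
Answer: 42/5 ≈ 8.4000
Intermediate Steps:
J = -21 (J = -45 + 24 = -21)
K(N) = 3/5 - 4/N (K(N) = 3*(1/5) - 4/N = 3/5 - 4/N)
K((-4 + 2)**2)*J = (3/5 - 4/(-4 + 2)**2)*(-21) = (3/5 - 4/((-2)**2))*(-21) = (3/5 - 4/4)*(-21) = (3/5 - 4*1/4)*(-21) = (3/5 - 1)*(-21) = -2/5*(-21) = 42/5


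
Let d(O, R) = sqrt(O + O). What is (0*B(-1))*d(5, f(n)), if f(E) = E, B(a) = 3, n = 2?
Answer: 0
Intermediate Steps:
d(O, R) = sqrt(2)*sqrt(O) (d(O, R) = sqrt(2*O) = sqrt(2)*sqrt(O))
(0*B(-1))*d(5, f(n)) = (0*3)*(sqrt(2)*sqrt(5)) = 0*sqrt(10) = 0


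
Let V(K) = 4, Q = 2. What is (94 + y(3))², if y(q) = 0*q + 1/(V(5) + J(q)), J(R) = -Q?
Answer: 35721/4 ≈ 8930.3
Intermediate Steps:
J(R) = -2 (J(R) = -1*2 = -2)
y(q) = ½ (y(q) = 0*q + 1/(4 - 2) = 0 + 1/2 = 0 + ½ = ½)
(94 + y(3))² = (94 + ½)² = (189/2)² = 35721/4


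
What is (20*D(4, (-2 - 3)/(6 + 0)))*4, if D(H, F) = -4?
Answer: -320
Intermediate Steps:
(20*D(4, (-2 - 3)/(6 + 0)))*4 = (20*(-4))*4 = -80*4 = -320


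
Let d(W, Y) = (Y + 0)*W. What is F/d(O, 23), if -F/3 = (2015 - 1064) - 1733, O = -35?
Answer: -102/35 ≈ -2.9143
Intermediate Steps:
d(W, Y) = W*Y (d(W, Y) = Y*W = W*Y)
F = 2346 (F = -3*((2015 - 1064) - 1733) = -3*(951 - 1733) = -3*(-782) = 2346)
F/d(O, 23) = 2346/((-35*23)) = 2346/(-805) = 2346*(-1/805) = -102/35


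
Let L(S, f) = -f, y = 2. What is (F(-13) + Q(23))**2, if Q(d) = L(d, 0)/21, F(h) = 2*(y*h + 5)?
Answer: 1764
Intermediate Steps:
F(h) = 10 + 4*h (F(h) = 2*(2*h + 5) = 2*(5 + 2*h) = 10 + 4*h)
Q(d) = 0 (Q(d) = -1*0/21 = 0*(1/21) = 0)
(F(-13) + Q(23))**2 = ((10 + 4*(-13)) + 0)**2 = ((10 - 52) + 0)**2 = (-42 + 0)**2 = (-42)**2 = 1764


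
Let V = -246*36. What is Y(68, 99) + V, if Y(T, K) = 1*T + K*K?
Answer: 1013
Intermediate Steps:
Y(T, K) = T + K²
V = -8856
Y(68, 99) + V = (68 + 99²) - 8856 = (68 + 9801) - 8856 = 9869 - 8856 = 1013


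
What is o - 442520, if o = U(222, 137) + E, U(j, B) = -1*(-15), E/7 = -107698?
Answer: -1196391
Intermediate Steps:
E = -753886 (E = 7*(-107698) = -753886)
U(j, B) = 15
o = -753871 (o = 15 - 753886 = -753871)
o - 442520 = -753871 - 442520 = -1196391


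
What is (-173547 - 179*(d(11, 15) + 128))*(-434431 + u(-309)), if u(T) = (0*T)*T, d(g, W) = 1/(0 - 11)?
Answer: 938748914970/11 ≈ 8.5341e+10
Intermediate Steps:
d(g, W) = -1/11 (d(g, W) = 1/(-11) = -1/11)
u(T) = 0 (u(T) = 0*T = 0)
(-173547 - 179*(d(11, 15) + 128))*(-434431 + u(-309)) = (-173547 - 179*(-1/11 + 128))*(-434431 + 0) = (-173547 - 179*1407/11)*(-434431) = (-173547 - 251853/11)*(-434431) = -2160870/11*(-434431) = 938748914970/11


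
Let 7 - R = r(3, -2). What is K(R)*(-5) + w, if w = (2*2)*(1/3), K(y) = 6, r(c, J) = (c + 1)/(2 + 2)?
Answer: -86/3 ≈ -28.667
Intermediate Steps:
r(c, J) = ¼ + c/4 (r(c, J) = (1 + c)/4 = (1 + c)*(¼) = ¼ + c/4)
R = 6 (R = 7 - (¼ + (¼)*3) = 7 - (¼ + ¾) = 7 - 1*1 = 7 - 1 = 6)
w = 4/3 (w = 4*(1*(⅓)) = 4*(⅓) = 4/3 ≈ 1.3333)
K(R)*(-5) + w = 6*(-5) + 4/3 = -30 + 4/3 = -86/3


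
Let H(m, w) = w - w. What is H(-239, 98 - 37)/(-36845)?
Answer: 0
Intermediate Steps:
H(m, w) = 0
H(-239, 98 - 37)/(-36845) = 0/(-36845) = 0*(-1/36845) = 0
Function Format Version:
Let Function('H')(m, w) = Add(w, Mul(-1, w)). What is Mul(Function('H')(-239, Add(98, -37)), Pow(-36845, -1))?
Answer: 0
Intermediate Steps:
Function('H')(m, w) = 0
Mul(Function('H')(-239, Add(98, -37)), Pow(-36845, -1)) = Mul(0, Pow(-36845, -1)) = Mul(0, Rational(-1, 36845)) = 0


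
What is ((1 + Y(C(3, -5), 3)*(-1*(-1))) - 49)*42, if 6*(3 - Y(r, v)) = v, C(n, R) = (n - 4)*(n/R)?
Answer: -1911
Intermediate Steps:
C(n, R) = n*(-4 + n)/R (C(n, R) = (-4 + n)*(n/R) = n*(-4 + n)/R)
Y(r, v) = 3 - v/6
((1 + Y(C(3, -5), 3)*(-1*(-1))) - 49)*42 = ((1 + (3 - ⅙*3)*(-1*(-1))) - 49)*42 = ((1 + (3 - ½)*1) - 49)*42 = ((1 + (5/2)*1) - 49)*42 = ((1 + 5/2) - 49)*42 = (7/2 - 49)*42 = -91/2*42 = -1911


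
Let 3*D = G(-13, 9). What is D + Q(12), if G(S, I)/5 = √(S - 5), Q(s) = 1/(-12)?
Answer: -1/12 + 5*I*√2 ≈ -0.083333 + 7.0711*I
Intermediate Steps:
Q(s) = -1/12
G(S, I) = 5*√(-5 + S) (G(S, I) = 5*√(S - 5) = 5*√(-5 + S))
D = 5*I*√2 (D = (5*√(-5 - 13))/3 = (5*√(-18))/3 = (5*(3*I*√2))/3 = (15*I*√2)/3 = 5*I*√2 ≈ 7.0711*I)
D + Q(12) = 5*I*√2 - 1/12 = -1/12 + 5*I*√2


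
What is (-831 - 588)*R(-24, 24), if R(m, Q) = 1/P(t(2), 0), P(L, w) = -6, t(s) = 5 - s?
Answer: 473/2 ≈ 236.50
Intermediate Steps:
R(m, Q) = -⅙ (R(m, Q) = 1/(-6) = -⅙)
(-831 - 588)*R(-24, 24) = (-831 - 588)*(-⅙) = -1419*(-⅙) = 473/2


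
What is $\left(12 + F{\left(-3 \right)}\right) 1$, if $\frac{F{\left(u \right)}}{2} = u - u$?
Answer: $12$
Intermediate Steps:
$F{\left(u \right)} = 0$ ($F{\left(u \right)} = 2 \left(u - u\right) = 2 \cdot 0 = 0$)
$\left(12 + F{\left(-3 \right)}\right) 1 = \left(12 + 0\right) 1 = 12 \cdot 1 = 12$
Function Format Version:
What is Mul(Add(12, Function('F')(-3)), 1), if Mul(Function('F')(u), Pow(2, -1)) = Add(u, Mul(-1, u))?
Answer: 12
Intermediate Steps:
Function('F')(u) = 0 (Function('F')(u) = Mul(2, Add(u, Mul(-1, u))) = Mul(2, 0) = 0)
Mul(Add(12, Function('F')(-3)), 1) = Mul(Add(12, 0), 1) = Mul(12, 1) = 12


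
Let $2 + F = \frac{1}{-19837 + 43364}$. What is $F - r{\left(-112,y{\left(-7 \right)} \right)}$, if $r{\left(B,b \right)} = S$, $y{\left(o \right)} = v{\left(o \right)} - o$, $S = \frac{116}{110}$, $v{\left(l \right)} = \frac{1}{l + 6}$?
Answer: $- \frac{3952481}{1293985} \approx -3.0545$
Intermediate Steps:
$v{\left(l \right)} = \frac{1}{6 + l}$
$F = - \frac{47053}{23527}$ ($F = -2 + \frac{1}{-19837 + 43364} = -2 + \frac{1}{23527} = - \frac{47053}{23527} \approx -2.0$)
$S = \frac{58}{55}$ ($S = 116 \cdot \frac{1}{110} = \frac{58}{55} \approx 1.0545$)
$y{\left(o \right)} = \frac{1}{6 + o} - o$
$r{\left(B,b \right)} = \frac{58}{55}$
$F - r{\left(-112,y{\left(-7 \right)} \right)} = - \frac{47053}{23527} - \frac{58}{55} = - \frac{3952481}{1293985}$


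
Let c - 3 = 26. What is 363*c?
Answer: 10527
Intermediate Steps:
c = 29 (c = 3 + 26 = 29)
363*c = 363*29 = 10527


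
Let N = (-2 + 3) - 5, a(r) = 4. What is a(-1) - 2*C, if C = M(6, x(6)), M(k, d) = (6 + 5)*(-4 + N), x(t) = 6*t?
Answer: 180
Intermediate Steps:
N = -4 (N = 1 - 5 = -4)
M(k, d) = -88 (M(k, d) = (6 + 5)*(-4 - 4) = 11*(-8) = -88)
C = -88
a(-1) - 2*C = 4 - 2*(-88) = 4 + 176 = 180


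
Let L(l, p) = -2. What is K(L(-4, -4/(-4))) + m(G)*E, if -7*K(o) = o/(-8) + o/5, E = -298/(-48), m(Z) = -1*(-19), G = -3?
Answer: 99103/840 ≈ 117.98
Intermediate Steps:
m(Z) = 19
E = 149/24 (E = -298*(-1/48) = 149/24 ≈ 6.2083)
K(o) = -3*o/280 (K(o) = -(o/(-8) + o/5)/7 = -(o*(-⅛) + o*(⅕))/7 = -(-o/8 + o/5)/7 = -3*o/280)
K(L(-4, -4/(-4))) + m(G)*E = -3/280*(-2) + 19*(149/24) = 3/140 + 2831/24 = 99103/840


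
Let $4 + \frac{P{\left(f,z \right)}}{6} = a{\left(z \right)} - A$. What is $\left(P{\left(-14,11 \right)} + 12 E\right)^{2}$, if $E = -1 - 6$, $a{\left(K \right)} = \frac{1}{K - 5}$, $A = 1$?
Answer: $12769$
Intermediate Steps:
$a{\left(K \right)} = \frac{1}{-5 + K}$
$P{\left(f,z \right)} = -30 + \frac{6}{-5 + z}$ ($P{\left(f,z \right)} = -24 + 6 \left(\frac{1}{-5 + z} - 1\right) = -24 + 6 \left(-1 + \frac{1}{-5 + z}\right) = -24 - \left(6 - \frac{6}{-5 + z}\right) = -30 + \frac{6}{-5 + z}$)
$E = -7$ ($E = -1 - 6 = -7$)
$\left(P{\left(-14,11 \right)} + 12 E\right)^{2} = \left(\frac{6 \left(26 - 55\right)}{-5 + 11} + 12 \left(-7\right)\right)^{2} = \left(\frac{6 \left(26 - 55\right)}{6} - 84\right)^{2} = \left(6 \cdot \frac{1}{6} \left(-29\right) - 84\right)^{2} = \left(-29 - 84\right)^{2} = \left(-113\right)^{2} = 12769$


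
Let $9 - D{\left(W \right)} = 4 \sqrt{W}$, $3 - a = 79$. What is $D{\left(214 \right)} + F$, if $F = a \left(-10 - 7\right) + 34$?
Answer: $1335 - 4 \sqrt{214} \approx 1276.5$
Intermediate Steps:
$a = -76$ ($a = 3 - 79 = -76$)
$D{\left(W \right)} = 9 - 4 \sqrt{W}$
$F = 1326$ ($F = - 76 \left(-10 - 7\right) + 34 = \left(-76\right) \left(-17\right) + 34 = 1292 + 34 = 1326$)
$D{\left(214 \right)} + F = \left(9 - 4 \sqrt{214}\right) + 1326 = 1335 - 4 \sqrt{214}$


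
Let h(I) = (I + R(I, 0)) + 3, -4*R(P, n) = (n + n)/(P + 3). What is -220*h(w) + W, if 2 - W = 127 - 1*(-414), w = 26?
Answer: -6919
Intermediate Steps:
R(P, n) = -n/(2*(3 + P)) (R(P, n) = -(n + n)/(4*(P + 3)) = -2*n/(4*(3 + P)) = -n/(2*(3 + P)))
h(I) = 3 + I (h(I) = (I - 1*0/(6 + 2*I)) + 3 = (I + 0) + 3 = I + 3 = 3 + I)
W = -539 (W = 2 - (127 - 1*(-414)) = 2 - (127 + 414) = 2 - 1*541 = 2 - 541 = -539)
-220*h(w) + W = -220*(3 + 26) - 539 = -220*29 - 539 = -6380 - 539 = -6919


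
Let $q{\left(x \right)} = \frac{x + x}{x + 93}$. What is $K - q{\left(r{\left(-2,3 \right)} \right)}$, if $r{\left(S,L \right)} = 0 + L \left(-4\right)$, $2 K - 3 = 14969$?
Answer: $\frac{202130}{27} \approx 7486.3$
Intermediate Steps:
$K = 7486$ ($K = \frac{3}{2} + \frac{1}{2} \cdot 14969 = \frac{3}{2} + \frac{14969}{2} = 7486$)
$r{\left(S,L \right)} = - 4 L$ ($r{\left(S,L \right)} = 0 - 4 L = - 4 L$)
$q{\left(x \right)} = \frac{2 x}{93 + x}$
$K - q{\left(r{\left(-2,3 \right)} \right)} = 7486 - \frac{2 \left(\left(-4\right) 3\right)}{93 - 12} = 7486 - 2 \left(-12\right) \frac{1}{93 - 12} = 7486 - 2 \left(-12\right) \frac{1}{81} = 7486 - - \frac{8}{27} = 7486 + \frac{8}{27} = \frac{202130}{27}$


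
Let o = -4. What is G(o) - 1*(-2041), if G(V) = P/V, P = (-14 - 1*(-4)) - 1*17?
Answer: 8191/4 ≈ 2047.8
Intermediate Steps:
P = -27 (P = (-14 + 4) - 17 = -10 - 17 = -27)
G(V) = -27/V
G(o) - 1*(-2041) = -27/(-4) - 1*(-2041) = -27*(-¼) + 2041 = 27/4 + 2041 = 8191/4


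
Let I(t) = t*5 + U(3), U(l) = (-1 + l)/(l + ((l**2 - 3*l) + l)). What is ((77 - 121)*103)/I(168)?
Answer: -13596/2521 ≈ -5.3931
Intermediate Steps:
U(l) = (-1 + l)/(l**2 - l) (U(l) = (-1 + l)/(l + (l**2 - 2*l)) = (-1 + l)/(l**2 - l))
I(t) = 1/3 + 5*t (I(t) = t*5 + 1/3 = 5*t + 1/3 = 1/3 + 5*t)
((77 - 121)*103)/I(168) = ((77 - 121)*103)/(1/3 + 5*168) = (-44*103)/(1/3 + 840) = -4532/2521/3 = -4532*3/2521 = -13596/2521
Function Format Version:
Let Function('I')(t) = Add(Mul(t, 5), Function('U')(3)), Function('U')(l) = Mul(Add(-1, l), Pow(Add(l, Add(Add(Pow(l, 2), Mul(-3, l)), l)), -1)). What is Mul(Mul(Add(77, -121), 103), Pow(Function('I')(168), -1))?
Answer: Rational(-13596, 2521) ≈ -5.3931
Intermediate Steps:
Function('U')(l) = Mul(Pow(Add(Pow(l, 2), Mul(-1, l)), -1), Add(-1, l)) (Function('U')(l) = Mul(Add(-1, l), Pow(Add(l, Add(Pow(l, 2), Mul(-2, l))), -1)) = Mul(Add(-1, l), Pow(Add(Pow(l, 2), Mul(-1, l)), -1)) = Mul(Pow(Add(Pow(l, 2), Mul(-1, l)), -1), Add(-1, l)))
Function('I')(t) = Add(Rational(1, 3), Mul(5, t)) (Function('I')(t) = Add(Mul(t, 5), Pow(3, -1)) = Add(Mul(5, t), Rational(1, 3)) = Add(Rational(1, 3), Mul(5, t)))
Mul(Mul(Add(77, -121), 103), Pow(Function('I')(168), -1)) = Mul(Mul(Add(77, -121), 103), Pow(Add(Rational(1, 3), Mul(5, 168)), -1)) = Mul(Mul(-44, 103), Pow(Add(Rational(1, 3), 840), -1)) = Mul(-4532, Pow(Rational(2521, 3), -1)) = Mul(-4532, Rational(3, 2521)) = Rational(-13596, 2521)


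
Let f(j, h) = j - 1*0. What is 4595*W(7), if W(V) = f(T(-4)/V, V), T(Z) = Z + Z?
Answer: -36760/7 ≈ -5251.4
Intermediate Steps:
T(Z) = 2*Z
f(j, h) = j (f(j, h) = j + 0 = j)
W(V) = -8/V (W(V) = (2*(-4))/V = -8/V)
4595*W(7) = 4595*(-8/7) = -36760/7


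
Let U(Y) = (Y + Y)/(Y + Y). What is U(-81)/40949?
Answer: 1/40949 ≈ 2.4421e-5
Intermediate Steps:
U(Y) = 1 (U(Y) = (2*Y)/((2*Y)) = (2*Y)*(1/(2*Y)) = 1)
U(-81)/40949 = 1/40949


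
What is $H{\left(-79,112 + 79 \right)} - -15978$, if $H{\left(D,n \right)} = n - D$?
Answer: $16248$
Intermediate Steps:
$H{\left(-79,112 + 79 \right)} - -15978 = \left(\left(112 + 79\right) - -79\right) - -15978 = \left(191 + 79\right) + 15978 = 270 + 15978 = 16248$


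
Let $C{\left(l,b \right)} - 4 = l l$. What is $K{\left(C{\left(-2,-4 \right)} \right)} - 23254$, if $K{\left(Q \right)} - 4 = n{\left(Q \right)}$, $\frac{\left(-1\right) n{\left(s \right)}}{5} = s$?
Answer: $-23290$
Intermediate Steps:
$C{\left(l,b \right)} = 4 + l^{2}$ ($C{\left(l,b \right)} = 4 + l l = 4 + l^{2}$)
$n{\left(s \right)} = - 5 s$
$K{\left(Q \right)} = 4 - 5 Q$
$K{\left(C{\left(-2,-4 \right)} \right)} - 23254 = \left(4 - 5 \left(4 + \left(-2\right)^{2}\right)\right) - 23254 = \left(4 - 5 \left(4 + 4\right)\right) - 23254 = \left(4 - 40\right) - 23254 = -36 - 23254 = -23290$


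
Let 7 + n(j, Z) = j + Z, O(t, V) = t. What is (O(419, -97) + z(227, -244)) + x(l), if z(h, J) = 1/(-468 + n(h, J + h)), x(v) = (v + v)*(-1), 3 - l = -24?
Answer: 96724/265 ≈ 365.00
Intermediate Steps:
l = 27 (l = 3 - 1*(-24) = 3 + 24 = 27)
n(j, Z) = -7 + Z + j (n(j, Z) = -7 + (j + Z) = -7 + (Z + j) = -7 + Z + j)
x(v) = -2*v (x(v) = (2*v)*(-1) = -2*v)
z(h, J) = 1/(-475 + J + 2*h) (z(h, J) = 1/(-468 + (-7 + (J + h) + h)) = 1/(-468 + (-7 + J + 2*h)) = 1/(-475 + J + 2*h))
(O(419, -97) + z(227, -244)) + x(l) = (419 + 1/(-475 - 244 + 2*227)) - 2*27 = (419 + 1/(-475 - 244 + 454)) - 54 = (419 + 1/(-265)) - 54 = (419 - 1/265) - 54 = 111034/265 - 54 = 96724/265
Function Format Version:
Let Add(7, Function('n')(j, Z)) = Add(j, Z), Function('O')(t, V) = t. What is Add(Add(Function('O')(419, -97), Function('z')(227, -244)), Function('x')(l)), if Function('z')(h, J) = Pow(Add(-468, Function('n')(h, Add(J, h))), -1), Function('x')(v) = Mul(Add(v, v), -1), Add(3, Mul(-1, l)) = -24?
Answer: Rational(96724, 265) ≈ 365.00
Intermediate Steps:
l = 27 (l = Add(3, Mul(-1, -24)) = Add(3, 24) = 27)
Function('n')(j, Z) = Add(-7, Z, j) (Function('n')(j, Z) = Add(-7, Add(j, Z)) = Add(-7, Add(Z, j)) = Add(-7, Z, j))
Function('x')(v) = Mul(-2, v) (Function('x')(v) = Mul(Mul(2, v), -1) = Mul(-2, v))
Function('z')(h, J) = Pow(Add(-475, J, Mul(2, h)), -1) (Function('z')(h, J) = Pow(Add(-468, Add(-7, Add(J, h), h)), -1) = Pow(Add(-468, Add(-7, J, Mul(2, h))), -1) = Pow(Add(-475, J, Mul(2, h)), -1))
Add(Add(Function('O')(419, -97), Function('z')(227, -244)), Function('x')(l)) = Add(Add(419, Pow(Add(-475, -244, Mul(2, 227)), -1)), Mul(-2, 27)) = Add(Add(419, Pow(Add(-475, -244, 454), -1)), -54) = Add(Add(419, Pow(-265, -1)), -54) = Add(Add(419, Rational(-1, 265)), -54) = Add(Rational(111034, 265), -54) = Rational(96724, 265)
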